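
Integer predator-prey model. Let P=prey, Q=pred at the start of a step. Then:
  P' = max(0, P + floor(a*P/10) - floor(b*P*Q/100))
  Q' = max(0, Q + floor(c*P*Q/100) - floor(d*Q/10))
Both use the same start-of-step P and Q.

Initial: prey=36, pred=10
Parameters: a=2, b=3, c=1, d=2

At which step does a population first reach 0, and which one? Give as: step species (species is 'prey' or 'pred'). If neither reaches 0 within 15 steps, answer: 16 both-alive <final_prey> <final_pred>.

Answer: 16 both-alive 8 4

Derivation:
Step 1: prey: 36+7-10=33; pred: 10+3-2=11
Step 2: prey: 33+6-10=29; pred: 11+3-2=12
Step 3: prey: 29+5-10=24; pred: 12+3-2=13
Step 4: prey: 24+4-9=19; pred: 13+3-2=14
Step 5: prey: 19+3-7=15; pred: 14+2-2=14
Step 6: prey: 15+3-6=12; pred: 14+2-2=14
Step 7: prey: 12+2-5=9; pred: 14+1-2=13
Step 8: prey: 9+1-3=7; pred: 13+1-2=12
Step 9: prey: 7+1-2=6; pred: 12+0-2=10
Step 10: prey: 6+1-1=6; pred: 10+0-2=8
Step 11: prey: 6+1-1=6; pred: 8+0-1=7
Step 12: prey: 6+1-1=6; pred: 7+0-1=6
Step 13: prey: 6+1-1=6; pred: 6+0-1=5
Step 14: prey: 6+1-0=7; pred: 5+0-1=4
Step 15: prey: 7+1-0=8; pred: 4+0-0=4
No extinction within 15 steps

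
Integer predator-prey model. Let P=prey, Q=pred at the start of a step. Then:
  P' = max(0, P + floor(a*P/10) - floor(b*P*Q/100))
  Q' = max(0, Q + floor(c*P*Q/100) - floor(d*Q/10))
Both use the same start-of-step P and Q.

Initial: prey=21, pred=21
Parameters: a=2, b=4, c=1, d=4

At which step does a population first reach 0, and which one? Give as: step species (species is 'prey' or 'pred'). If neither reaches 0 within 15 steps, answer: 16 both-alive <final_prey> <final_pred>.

Answer: 16 both-alive 3 2

Derivation:
Step 1: prey: 21+4-17=8; pred: 21+4-8=17
Step 2: prey: 8+1-5=4; pred: 17+1-6=12
Step 3: prey: 4+0-1=3; pred: 12+0-4=8
Step 4: prey: 3+0-0=3; pred: 8+0-3=5
Step 5: prey: 3+0-0=3; pred: 5+0-2=3
Step 6: prey: 3+0-0=3; pred: 3+0-1=2
Step 7: prey: 3+0-0=3; pred: 2+0-0=2
Steps 8-15: state stable at prey=3, pred=2 (no change)
No extinction within 15 steps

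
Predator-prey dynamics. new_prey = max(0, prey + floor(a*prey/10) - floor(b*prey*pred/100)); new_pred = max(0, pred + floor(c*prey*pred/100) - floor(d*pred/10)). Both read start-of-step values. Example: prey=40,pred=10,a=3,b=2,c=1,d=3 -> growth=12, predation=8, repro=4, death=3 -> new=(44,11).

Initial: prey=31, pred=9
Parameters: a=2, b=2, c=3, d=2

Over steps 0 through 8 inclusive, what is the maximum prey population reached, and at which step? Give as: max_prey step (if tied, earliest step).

Step 1: prey: 31+6-5=32; pred: 9+8-1=16
Step 2: prey: 32+6-10=28; pred: 16+15-3=28
Step 3: prey: 28+5-15=18; pred: 28+23-5=46
Step 4: prey: 18+3-16=5; pred: 46+24-9=61
Step 5: prey: 5+1-6=0; pred: 61+9-12=58
Step 6: prey: 0+0-0=0; pred: 58+0-11=47
Step 7: prey: 0+0-0=0; pred: 47+0-9=38
Step 8: prey: 0+0-0=0; pred: 38+0-7=31
Max prey = 32 at step 1

Answer: 32 1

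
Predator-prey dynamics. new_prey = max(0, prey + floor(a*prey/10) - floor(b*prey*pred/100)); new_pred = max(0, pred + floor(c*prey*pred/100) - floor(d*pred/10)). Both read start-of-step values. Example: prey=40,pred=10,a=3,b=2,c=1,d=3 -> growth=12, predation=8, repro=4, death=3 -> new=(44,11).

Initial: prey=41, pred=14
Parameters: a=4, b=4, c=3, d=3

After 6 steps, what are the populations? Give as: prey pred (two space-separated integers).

Step 1: prey: 41+16-22=35; pred: 14+17-4=27
Step 2: prey: 35+14-37=12; pred: 27+28-8=47
Step 3: prey: 12+4-22=0; pred: 47+16-14=49
Step 4: prey: 0+0-0=0; pred: 49+0-14=35
Step 5: prey: 0+0-0=0; pred: 35+0-10=25
Step 6: prey: 0+0-0=0; pred: 25+0-7=18

Answer: 0 18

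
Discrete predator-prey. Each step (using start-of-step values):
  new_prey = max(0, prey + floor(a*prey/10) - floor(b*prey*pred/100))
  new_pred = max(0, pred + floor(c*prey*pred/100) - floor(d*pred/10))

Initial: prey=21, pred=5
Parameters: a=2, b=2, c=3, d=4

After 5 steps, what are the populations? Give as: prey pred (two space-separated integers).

Answer: 24 20

Derivation:
Step 1: prey: 21+4-2=23; pred: 5+3-2=6
Step 2: prey: 23+4-2=25; pred: 6+4-2=8
Step 3: prey: 25+5-4=26; pred: 8+6-3=11
Step 4: prey: 26+5-5=26; pred: 11+8-4=15
Step 5: prey: 26+5-7=24; pred: 15+11-6=20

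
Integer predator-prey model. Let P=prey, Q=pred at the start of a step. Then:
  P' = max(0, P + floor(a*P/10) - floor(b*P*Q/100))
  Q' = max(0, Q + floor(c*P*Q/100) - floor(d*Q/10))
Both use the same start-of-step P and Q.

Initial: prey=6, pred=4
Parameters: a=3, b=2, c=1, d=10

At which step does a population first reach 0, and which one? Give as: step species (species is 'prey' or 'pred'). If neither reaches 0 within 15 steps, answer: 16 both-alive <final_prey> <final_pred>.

Step 1: prey: 6+1-0=7; pred: 4+0-4=0
First extinction: pred at step 1

Answer: 1 pred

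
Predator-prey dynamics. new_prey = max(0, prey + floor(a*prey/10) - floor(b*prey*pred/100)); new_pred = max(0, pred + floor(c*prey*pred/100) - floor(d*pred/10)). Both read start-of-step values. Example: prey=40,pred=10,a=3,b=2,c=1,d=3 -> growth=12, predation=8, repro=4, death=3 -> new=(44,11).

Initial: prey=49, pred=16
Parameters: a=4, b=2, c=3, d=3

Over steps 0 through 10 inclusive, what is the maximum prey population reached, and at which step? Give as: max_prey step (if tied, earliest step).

Answer: 53 1

Derivation:
Step 1: prey: 49+19-15=53; pred: 16+23-4=35
Step 2: prey: 53+21-37=37; pred: 35+55-10=80
Step 3: prey: 37+14-59=0; pred: 80+88-24=144
Step 4: prey: 0+0-0=0; pred: 144+0-43=101
Step 5: prey: 0+0-0=0; pred: 101+0-30=71
Step 6: prey: 0+0-0=0; pred: 71+0-21=50
Step 7: prey: 0+0-0=0; pred: 50+0-15=35
Step 8: prey: 0+0-0=0; pred: 35+0-10=25
Step 9: prey: 0+0-0=0; pred: 25+0-7=18
Step 10: prey: 0+0-0=0; pred: 18+0-5=13
Max prey = 53 at step 1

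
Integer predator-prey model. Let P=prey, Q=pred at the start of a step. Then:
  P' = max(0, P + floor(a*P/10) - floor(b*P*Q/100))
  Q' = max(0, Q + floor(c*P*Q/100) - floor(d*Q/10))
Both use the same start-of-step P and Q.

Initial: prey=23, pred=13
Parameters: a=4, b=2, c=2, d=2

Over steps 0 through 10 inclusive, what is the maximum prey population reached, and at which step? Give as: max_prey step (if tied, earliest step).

Step 1: prey: 23+9-5=27; pred: 13+5-2=16
Step 2: prey: 27+10-8=29; pred: 16+8-3=21
Step 3: prey: 29+11-12=28; pred: 21+12-4=29
Step 4: prey: 28+11-16=23; pred: 29+16-5=40
Step 5: prey: 23+9-18=14; pred: 40+18-8=50
Step 6: prey: 14+5-14=5; pred: 50+14-10=54
Step 7: prey: 5+2-5=2; pred: 54+5-10=49
Step 8: prey: 2+0-1=1; pred: 49+1-9=41
Step 9: prey: 1+0-0=1; pred: 41+0-8=33
Step 10: prey: 1+0-0=1; pred: 33+0-6=27
Max prey = 29 at step 2

Answer: 29 2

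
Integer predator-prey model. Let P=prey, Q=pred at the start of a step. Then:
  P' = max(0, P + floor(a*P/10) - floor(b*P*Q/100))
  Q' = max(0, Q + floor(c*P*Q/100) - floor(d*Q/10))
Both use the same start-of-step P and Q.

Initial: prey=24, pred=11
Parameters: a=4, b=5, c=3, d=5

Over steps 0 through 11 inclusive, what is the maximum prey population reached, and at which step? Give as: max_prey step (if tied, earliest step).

Step 1: prey: 24+9-13=20; pred: 11+7-5=13
Step 2: prey: 20+8-13=15; pred: 13+7-6=14
Step 3: prey: 15+6-10=11; pred: 14+6-7=13
Step 4: prey: 11+4-7=8; pred: 13+4-6=11
Step 5: prey: 8+3-4=7; pred: 11+2-5=8
Step 6: prey: 7+2-2=7; pred: 8+1-4=5
Step 7: prey: 7+2-1=8; pred: 5+1-2=4
Step 8: prey: 8+3-1=10; pred: 4+0-2=2
Step 9: prey: 10+4-1=13; pred: 2+0-1=1
Step 10: prey: 13+5-0=18; pred: 1+0-0=1
Step 11: prey: 18+7-0=25; pred: 1+0-0=1
Max prey = 25 at step 11

Answer: 25 11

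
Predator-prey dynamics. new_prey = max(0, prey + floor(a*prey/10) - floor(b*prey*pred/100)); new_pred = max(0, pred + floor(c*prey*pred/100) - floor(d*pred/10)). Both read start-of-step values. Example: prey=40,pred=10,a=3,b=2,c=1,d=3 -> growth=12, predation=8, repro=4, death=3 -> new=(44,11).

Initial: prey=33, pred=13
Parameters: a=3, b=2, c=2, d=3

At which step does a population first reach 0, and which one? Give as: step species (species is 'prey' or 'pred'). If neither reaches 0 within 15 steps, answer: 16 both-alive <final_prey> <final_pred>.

Answer: 16 both-alive 2 3

Derivation:
Step 1: prey: 33+9-8=34; pred: 13+8-3=18
Step 2: prey: 34+10-12=32; pred: 18+12-5=25
Step 3: prey: 32+9-16=25; pred: 25+16-7=34
Step 4: prey: 25+7-17=15; pred: 34+17-10=41
Step 5: prey: 15+4-12=7; pred: 41+12-12=41
Step 6: prey: 7+2-5=4; pred: 41+5-12=34
Step 7: prey: 4+1-2=3; pred: 34+2-10=26
Step 8: prey: 3+0-1=2; pred: 26+1-7=20
Step 9: prey: 2+0-0=2; pred: 20+0-6=14
Step 10: prey: 2+0-0=2; pred: 14+0-4=10
Step 11: prey: 2+0-0=2; pred: 10+0-3=7
Step 12: prey: 2+0-0=2; pred: 7+0-2=5
Step 13: prey: 2+0-0=2; pred: 5+0-1=4
Step 14: prey: 2+0-0=2; pred: 4+0-1=3
Step 15: prey: 2+0-0=2; pred: 3+0-0=3
No extinction within 15 steps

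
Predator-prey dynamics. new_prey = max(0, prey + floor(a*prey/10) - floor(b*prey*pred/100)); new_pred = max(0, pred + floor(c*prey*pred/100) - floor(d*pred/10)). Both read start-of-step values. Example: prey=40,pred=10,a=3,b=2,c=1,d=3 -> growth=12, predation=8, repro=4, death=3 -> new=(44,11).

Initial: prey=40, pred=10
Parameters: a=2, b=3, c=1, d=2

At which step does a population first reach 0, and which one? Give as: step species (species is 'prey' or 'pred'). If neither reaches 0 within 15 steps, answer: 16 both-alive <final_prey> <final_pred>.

Step 1: prey: 40+8-12=36; pred: 10+4-2=12
Step 2: prey: 36+7-12=31; pred: 12+4-2=14
Step 3: prey: 31+6-13=24; pred: 14+4-2=16
Step 4: prey: 24+4-11=17; pred: 16+3-3=16
Step 5: prey: 17+3-8=12; pred: 16+2-3=15
Step 6: prey: 12+2-5=9; pred: 15+1-3=13
Step 7: prey: 9+1-3=7; pred: 13+1-2=12
Step 8: prey: 7+1-2=6; pred: 12+0-2=10
Step 9: prey: 6+1-1=6; pred: 10+0-2=8
Step 10: prey: 6+1-1=6; pred: 8+0-1=7
Step 11: prey: 6+1-1=6; pred: 7+0-1=6
Step 12: prey: 6+1-1=6; pred: 6+0-1=5
Step 13: prey: 6+1-0=7; pred: 5+0-1=4
Step 14: prey: 7+1-0=8; pred: 4+0-0=4
Step 15: prey: 8+1-0=9; pred: 4+0-0=4
No extinction within 15 steps

Answer: 16 both-alive 9 4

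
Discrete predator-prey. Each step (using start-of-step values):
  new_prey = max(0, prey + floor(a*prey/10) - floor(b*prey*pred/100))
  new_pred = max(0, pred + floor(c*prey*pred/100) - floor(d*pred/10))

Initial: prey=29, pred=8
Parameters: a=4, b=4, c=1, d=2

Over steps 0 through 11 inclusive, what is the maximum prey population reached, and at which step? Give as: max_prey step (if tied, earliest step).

Answer: 32 2

Derivation:
Step 1: prey: 29+11-9=31; pred: 8+2-1=9
Step 2: prey: 31+12-11=32; pred: 9+2-1=10
Step 3: prey: 32+12-12=32; pred: 10+3-2=11
Step 4: prey: 32+12-14=30; pred: 11+3-2=12
Step 5: prey: 30+12-14=28; pred: 12+3-2=13
Step 6: prey: 28+11-14=25; pred: 13+3-2=14
Step 7: prey: 25+10-14=21; pred: 14+3-2=15
Step 8: prey: 21+8-12=17; pred: 15+3-3=15
Step 9: prey: 17+6-10=13; pred: 15+2-3=14
Step 10: prey: 13+5-7=11; pred: 14+1-2=13
Step 11: prey: 11+4-5=10; pred: 13+1-2=12
Max prey = 32 at step 2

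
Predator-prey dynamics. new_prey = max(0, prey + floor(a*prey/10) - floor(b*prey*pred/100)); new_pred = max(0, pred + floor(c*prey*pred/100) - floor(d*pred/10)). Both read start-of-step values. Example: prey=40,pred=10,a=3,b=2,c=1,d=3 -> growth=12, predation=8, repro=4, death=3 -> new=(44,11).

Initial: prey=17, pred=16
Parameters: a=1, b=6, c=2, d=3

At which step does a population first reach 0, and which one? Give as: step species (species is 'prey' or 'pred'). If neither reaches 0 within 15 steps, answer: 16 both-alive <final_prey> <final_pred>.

Step 1: prey: 17+1-16=2; pred: 16+5-4=17
Step 2: prey: 2+0-2=0; pred: 17+0-5=12
First extinction: prey at step 2

Answer: 2 prey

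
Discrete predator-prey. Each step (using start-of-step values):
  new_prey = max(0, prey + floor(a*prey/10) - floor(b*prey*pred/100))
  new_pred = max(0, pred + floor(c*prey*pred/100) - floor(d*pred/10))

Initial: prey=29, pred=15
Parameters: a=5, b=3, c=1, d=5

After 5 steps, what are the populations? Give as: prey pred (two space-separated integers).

Step 1: prey: 29+14-13=30; pred: 15+4-7=12
Step 2: prey: 30+15-10=35; pred: 12+3-6=9
Step 3: prey: 35+17-9=43; pred: 9+3-4=8
Step 4: prey: 43+21-10=54; pred: 8+3-4=7
Step 5: prey: 54+27-11=70; pred: 7+3-3=7

Answer: 70 7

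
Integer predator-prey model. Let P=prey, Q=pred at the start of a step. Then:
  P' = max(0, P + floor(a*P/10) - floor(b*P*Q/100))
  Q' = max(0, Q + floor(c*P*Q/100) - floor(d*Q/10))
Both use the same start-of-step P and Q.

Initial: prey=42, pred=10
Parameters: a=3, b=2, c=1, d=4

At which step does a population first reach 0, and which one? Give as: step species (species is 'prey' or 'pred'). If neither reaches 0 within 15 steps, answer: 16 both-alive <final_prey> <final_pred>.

Step 1: prey: 42+12-8=46; pred: 10+4-4=10
Step 2: prey: 46+13-9=50; pred: 10+4-4=10
Step 3: prey: 50+15-10=55; pred: 10+5-4=11
Step 4: prey: 55+16-12=59; pred: 11+6-4=13
Step 5: prey: 59+17-15=61; pred: 13+7-5=15
Step 6: prey: 61+18-18=61; pred: 15+9-6=18
Step 7: prey: 61+18-21=58; pred: 18+10-7=21
Step 8: prey: 58+17-24=51; pred: 21+12-8=25
Step 9: prey: 51+15-25=41; pred: 25+12-10=27
Step 10: prey: 41+12-22=31; pred: 27+11-10=28
Step 11: prey: 31+9-17=23; pred: 28+8-11=25
Step 12: prey: 23+6-11=18; pred: 25+5-10=20
Step 13: prey: 18+5-7=16; pred: 20+3-8=15
Step 14: prey: 16+4-4=16; pred: 15+2-6=11
Step 15: prey: 16+4-3=17; pred: 11+1-4=8
No extinction within 15 steps

Answer: 16 both-alive 17 8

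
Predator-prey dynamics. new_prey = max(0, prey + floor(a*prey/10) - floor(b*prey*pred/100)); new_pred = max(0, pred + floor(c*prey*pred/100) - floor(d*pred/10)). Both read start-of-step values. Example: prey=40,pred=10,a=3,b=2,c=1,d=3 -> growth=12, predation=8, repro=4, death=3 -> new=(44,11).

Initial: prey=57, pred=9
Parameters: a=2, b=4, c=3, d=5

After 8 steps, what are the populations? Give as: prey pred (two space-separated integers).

Step 1: prey: 57+11-20=48; pred: 9+15-4=20
Step 2: prey: 48+9-38=19; pred: 20+28-10=38
Step 3: prey: 19+3-28=0; pred: 38+21-19=40
Step 4: prey: 0+0-0=0; pred: 40+0-20=20
Step 5: prey: 0+0-0=0; pred: 20+0-10=10
Step 6: prey: 0+0-0=0; pred: 10+0-5=5
Step 7: prey: 0+0-0=0; pred: 5+0-2=3
Step 8: prey: 0+0-0=0; pred: 3+0-1=2

Answer: 0 2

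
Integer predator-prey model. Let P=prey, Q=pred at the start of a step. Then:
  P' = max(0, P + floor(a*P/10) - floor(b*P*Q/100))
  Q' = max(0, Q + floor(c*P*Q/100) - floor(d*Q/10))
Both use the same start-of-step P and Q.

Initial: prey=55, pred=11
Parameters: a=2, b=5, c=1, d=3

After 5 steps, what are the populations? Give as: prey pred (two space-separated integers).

Answer: 2 8

Derivation:
Step 1: prey: 55+11-30=36; pred: 11+6-3=14
Step 2: prey: 36+7-25=18; pred: 14+5-4=15
Step 3: prey: 18+3-13=8; pred: 15+2-4=13
Step 4: prey: 8+1-5=4; pred: 13+1-3=11
Step 5: prey: 4+0-2=2; pred: 11+0-3=8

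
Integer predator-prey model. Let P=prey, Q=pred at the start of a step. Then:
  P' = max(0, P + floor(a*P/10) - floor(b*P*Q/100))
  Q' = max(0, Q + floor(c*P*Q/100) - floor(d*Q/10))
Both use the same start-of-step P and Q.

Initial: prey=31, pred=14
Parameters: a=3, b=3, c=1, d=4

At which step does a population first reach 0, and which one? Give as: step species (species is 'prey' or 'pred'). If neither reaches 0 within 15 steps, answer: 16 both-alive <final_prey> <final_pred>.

Step 1: prey: 31+9-13=27; pred: 14+4-5=13
Step 2: prey: 27+8-10=25; pred: 13+3-5=11
Step 3: prey: 25+7-8=24; pred: 11+2-4=9
Step 4: prey: 24+7-6=25; pred: 9+2-3=8
Step 5: prey: 25+7-6=26; pred: 8+2-3=7
Step 6: prey: 26+7-5=28; pred: 7+1-2=6
Step 7: prey: 28+8-5=31; pred: 6+1-2=5
Step 8: prey: 31+9-4=36; pred: 5+1-2=4
Step 9: prey: 36+10-4=42; pred: 4+1-1=4
Step 10: prey: 42+12-5=49; pred: 4+1-1=4
Step 11: prey: 49+14-5=58; pred: 4+1-1=4
Step 12: prey: 58+17-6=69; pred: 4+2-1=5
Step 13: prey: 69+20-10=79; pred: 5+3-2=6
Step 14: prey: 79+23-14=88; pred: 6+4-2=8
Step 15: prey: 88+26-21=93; pred: 8+7-3=12
No extinction within 15 steps

Answer: 16 both-alive 93 12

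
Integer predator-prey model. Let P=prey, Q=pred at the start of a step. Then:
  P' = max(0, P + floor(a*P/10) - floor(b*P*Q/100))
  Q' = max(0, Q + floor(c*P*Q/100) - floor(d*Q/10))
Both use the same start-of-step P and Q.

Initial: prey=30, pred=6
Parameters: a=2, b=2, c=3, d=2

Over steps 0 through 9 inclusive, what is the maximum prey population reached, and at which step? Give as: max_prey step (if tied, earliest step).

Step 1: prey: 30+6-3=33; pred: 6+5-1=10
Step 2: prey: 33+6-6=33; pred: 10+9-2=17
Step 3: prey: 33+6-11=28; pred: 17+16-3=30
Step 4: prey: 28+5-16=17; pred: 30+25-6=49
Step 5: prey: 17+3-16=4; pred: 49+24-9=64
Step 6: prey: 4+0-5=0; pred: 64+7-12=59
Step 7: prey: 0+0-0=0; pred: 59+0-11=48
Step 8: prey: 0+0-0=0; pred: 48+0-9=39
Step 9: prey: 0+0-0=0; pred: 39+0-7=32
Max prey = 33 at step 1

Answer: 33 1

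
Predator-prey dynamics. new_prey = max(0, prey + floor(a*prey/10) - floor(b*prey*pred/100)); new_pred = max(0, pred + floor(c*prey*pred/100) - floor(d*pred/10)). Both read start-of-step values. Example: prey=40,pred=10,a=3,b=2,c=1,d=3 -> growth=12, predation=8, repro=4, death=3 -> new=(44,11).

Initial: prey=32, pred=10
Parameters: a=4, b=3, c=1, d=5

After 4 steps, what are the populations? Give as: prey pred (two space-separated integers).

Answer: 63 5

Derivation:
Step 1: prey: 32+12-9=35; pred: 10+3-5=8
Step 2: prey: 35+14-8=41; pred: 8+2-4=6
Step 3: prey: 41+16-7=50; pred: 6+2-3=5
Step 4: prey: 50+20-7=63; pred: 5+2-2=5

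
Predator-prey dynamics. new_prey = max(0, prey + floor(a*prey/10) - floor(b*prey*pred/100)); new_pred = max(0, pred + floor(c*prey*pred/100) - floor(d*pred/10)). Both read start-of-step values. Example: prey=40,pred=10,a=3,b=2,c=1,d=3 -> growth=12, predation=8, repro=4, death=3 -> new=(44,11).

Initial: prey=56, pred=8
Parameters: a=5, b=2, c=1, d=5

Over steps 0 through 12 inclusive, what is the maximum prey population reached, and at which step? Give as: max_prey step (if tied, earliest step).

Step 1: prey: 56+28-8=76; pred: 8+4-4=8
Step 2: prey: 76+38-12=102; pred: 8+6-4=10
Step 3: prey: 102+51-20=133; pred: 10+10-5=15
Step 4: prey: 133+66-39=160; pred: 15+19-7=27
Step 5: prey: 160+80-86=154; pred: 27+43-13=57
Step 6: prey: 154+77-175=56; pred: 57+87-28=116
Step 7: prey: 56+28-129=0; pred: 116+64-58=122
Step 8: prey: 0+0-0=0; pred: 122+0-61=61
Step 9: prey: 0+0-0=0; pred: 61+0-30=31
Step 10: prey: 0+0-0=0; pred: 31+0-15=16
Step 11: prey: 0+0-0=0; pred: 16+0-8=8
Step 12: prey: 0+0-0=0; pred: 8+0-4=4
Max prey = 160 at step 4

Answer: 160 4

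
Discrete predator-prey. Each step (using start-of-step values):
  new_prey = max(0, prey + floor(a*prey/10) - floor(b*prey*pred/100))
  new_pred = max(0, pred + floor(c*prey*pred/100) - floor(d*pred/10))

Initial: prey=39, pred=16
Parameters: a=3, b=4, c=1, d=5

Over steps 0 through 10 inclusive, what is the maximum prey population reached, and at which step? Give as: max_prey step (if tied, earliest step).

Answer: 64 10

Derivation:
Step 1: prey: 39+11-24=26; pred: 16+6-8=14
Step 2: prey: 26+7-14=19; pred: 14+3-7=10
Step 3: prey: 19+5-7=17; pred: 10+1-5=6
Step 4: prey: 17+5-4=18; pred: 6+1-3=4
Step 5: prey: 18+5-2=21; pred: 4+0-2=2
Step 6: prey: 21+6-1=26; pred: 2+0-1=1
Step 7: prey: 26+7-1=32; pred: 1+0-0=1
Step 8: prey: 32+9-1=40; pred: 1+0-0=1
Step 9: prey: 40+12-1=51; pred: 1+0-0=1
Step 10: prey: 51+15-2=64; pred: 1+0-0=1
Max prey = 64 at step 10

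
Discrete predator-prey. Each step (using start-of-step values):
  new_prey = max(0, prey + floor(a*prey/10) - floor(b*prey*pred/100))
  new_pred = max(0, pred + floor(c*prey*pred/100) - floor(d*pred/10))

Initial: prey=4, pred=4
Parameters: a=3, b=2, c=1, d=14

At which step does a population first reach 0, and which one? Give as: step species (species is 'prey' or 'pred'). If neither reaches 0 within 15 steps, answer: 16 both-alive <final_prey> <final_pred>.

Step 1: prey: 4+1-0=5; pred: 4+0-5=0
First extinction: pred at step 1

Answer: 1 pred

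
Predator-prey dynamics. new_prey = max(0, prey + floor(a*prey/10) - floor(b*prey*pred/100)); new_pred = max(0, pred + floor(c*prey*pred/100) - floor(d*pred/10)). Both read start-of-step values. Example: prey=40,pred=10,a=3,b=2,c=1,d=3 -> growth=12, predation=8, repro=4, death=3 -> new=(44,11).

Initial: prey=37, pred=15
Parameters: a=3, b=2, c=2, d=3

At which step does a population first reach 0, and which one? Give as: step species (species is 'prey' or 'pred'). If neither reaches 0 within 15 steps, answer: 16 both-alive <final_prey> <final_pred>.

Step 1: prey: 37+11-11=37; pred: 15+11-4=22
Step 2: prey: 37+11-16=32; pred: 22+16-6=32
Step 3: prey: 32+9-20=21; pred: 32+20-9=43
Step 4: prey: 21+6-18=9; pred: 43+18-12=49
Step 5: prey: 9+2-8=3; pred: 49+8-14=43
Step 6: prey: 3+0-2=1; pred: 43+2-12=33
Step 7: prey: 1+0-0=1; pred: 33+0-9=24
Step 8: prey: 1+0-0=1; pred: 24+0-7=17
Step 9: prey: 1+0-0=1; pred: 17+0-5=12
Step 10: prey: 1+0-0=1; pred: 12+0-3=9
Step 11: prey: 1+0-0=1; pred: 9+0-2=7
Step 12: prey: 1+0-0=1; pred: 7+0-2=5
Step 13: prey: 1+0-0=1; pred: 5+0-1=4
Step 14: prey: 1+0-0=1; pred: 4+0-1=3
Step 15: prey: 1+0-0=1; pred: 3+0-0=3
No extinction within 15 steps

Answer: 16 both-alive 1 3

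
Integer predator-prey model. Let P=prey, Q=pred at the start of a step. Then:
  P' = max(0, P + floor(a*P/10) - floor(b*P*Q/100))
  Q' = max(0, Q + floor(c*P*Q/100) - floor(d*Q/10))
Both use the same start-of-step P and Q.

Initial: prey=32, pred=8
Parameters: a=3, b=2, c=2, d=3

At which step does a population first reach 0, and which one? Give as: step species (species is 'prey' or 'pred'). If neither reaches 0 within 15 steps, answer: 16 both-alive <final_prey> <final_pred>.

Step 1: prey: 32+9-5=36; pred: 8+5-2=11
Step 2: prey: 36+10-7=39; pred: 11+7-3=15
Step 3: prey: 39+11-11=39; pred: 15+11-4=22
Step 4: prey: 39+11-17=33; pred: 22+17-6=33
Step 5: prey: 33+9-21=21; pred: 33+21-9=45
Step 6: prey: 21+6-18=9; pred: 45+18-13=50
Step 7: prey: 9+2-9=2; pred: 50+9-15=44
Step 8: prey: 2+0-1=1; pred: 44+1-13=32
Step 9: prey: 1+0-0=1; pred: 32+0-9=23
Step 10: prey: 1+0-0=1; pred: 23+0-6=17
Step 11: prey: 1+0-0=1; pred: 17+0-5=12
Step 12: prey: 1+0-0=1; pred: 12+0-3=9
Step 13: prey: 1+0-0=1; pred: 9+0-2=7
Step 14: prey: 1+0-0=1; pred: 7+0-2=5
Step 15: prey: 1+0-0=1; pred: 5+0-1=4
No extinction within 15 steps

Answer: 16 both-alive 1 4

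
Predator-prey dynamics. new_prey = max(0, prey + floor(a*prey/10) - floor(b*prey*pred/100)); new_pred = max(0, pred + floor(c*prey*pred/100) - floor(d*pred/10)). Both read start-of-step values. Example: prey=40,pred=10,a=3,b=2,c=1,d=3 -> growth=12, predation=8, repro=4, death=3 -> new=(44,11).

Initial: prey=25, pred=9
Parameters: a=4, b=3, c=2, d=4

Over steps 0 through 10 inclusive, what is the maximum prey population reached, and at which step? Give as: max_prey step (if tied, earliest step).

Answer: 34 3

Derivation:
Step 1: prey: 25+10-6=29; pred: 9+4-3=10
Step 2: prey: 29+11-8=32; pred: 10+5-4=11
Step 3: prey: 32+12-10=34; pred: 11+7-4=14
Step 4: prey: 34+13-14=33; pred: 14+9-5=18
Step 5: prey: 33+13-17=29; pred: 18+11-7=22
Step 6: prey: 29+11-19=21; pred: 22+12-8=26
Step 7: prey: 21+8-16=13; pred: 26+10-10=26
Step 8: prey: 13+5-10=8; pred: 26+6-10=22
Step 9: prey: 8+3-5=6; pred: 22+3-8=17
Step 10: prey: 6+2-3=5; pred: 17+2-6=13
Max prey = 34 at step 3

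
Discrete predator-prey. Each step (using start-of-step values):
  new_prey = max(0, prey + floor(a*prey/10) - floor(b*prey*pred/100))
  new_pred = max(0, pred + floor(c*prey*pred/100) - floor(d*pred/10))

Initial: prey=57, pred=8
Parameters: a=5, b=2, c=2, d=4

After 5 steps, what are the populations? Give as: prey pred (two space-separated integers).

Step 1: prey: 57+28-9=76; pred: 8+9-3=14
Step 2: prey: 76+38-21=93; pred: 14+21-5=30
Step 3: prey: 93+46-55=84; pred: 30+55-12=73
Step 4: prey: 84+42-122=4; pred: 73+122-29=166
Step 5: prey: 4+2-13=0; pred: 166+13-66=113

Answer: 0 113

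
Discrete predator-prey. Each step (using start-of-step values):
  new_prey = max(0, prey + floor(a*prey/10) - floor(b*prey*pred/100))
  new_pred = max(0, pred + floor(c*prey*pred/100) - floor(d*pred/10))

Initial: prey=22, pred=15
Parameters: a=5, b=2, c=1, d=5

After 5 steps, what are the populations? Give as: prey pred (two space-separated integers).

Answer: 91 6

Derivation:
Step 1: prey: 22+11-6=27; pred: 15+3-7=11
Step 2: prey: 27+13-5=35; pred: 11+2-5=8
Step 3: prey: 35+17-5=47; pred: 8+2-4=6
Step 4: prey: 47+23-5=65; pred: 6+2-3=5
Step 5: prey: 65+32-6=91; pred: 5+3-2=6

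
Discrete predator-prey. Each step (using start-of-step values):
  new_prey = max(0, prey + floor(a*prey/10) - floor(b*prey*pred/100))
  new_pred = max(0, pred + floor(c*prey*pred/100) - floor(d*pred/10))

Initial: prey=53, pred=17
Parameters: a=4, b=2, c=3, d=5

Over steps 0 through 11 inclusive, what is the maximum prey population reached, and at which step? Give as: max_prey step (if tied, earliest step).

Answer: 56 1

Derivation:
Step 1: prey: 53+21-18=56; pred: 17+27-8=36
Step 2: prey: 56+22-40=38; pred: 36+60-18=78
Step 3: prey: 38+15-59=0; pred: 78+88-39=127
Step 4: prey: 0+0-0=0; pred: 127+0-63=64
Step 5: prey: 0+0-0=0; pred: 64+0-32=32
Step 6: prey: 0+0-0=0; pred: 32+0-16=16
Step 7: prey: 0+0-0=0; pred: 16+0-8=8
Step 8: prey: 0+0-0=0; pred: 8+0-4=4
Step 9: prey: 0+0-0=0; pred: 4+0-2=2
Step 10: prey: 0+0-0=0; pred: 2+0-1=1
Step 11: prey: 0+0-0=0; pred: 1+0-0=1
Max prey = 56 at step 1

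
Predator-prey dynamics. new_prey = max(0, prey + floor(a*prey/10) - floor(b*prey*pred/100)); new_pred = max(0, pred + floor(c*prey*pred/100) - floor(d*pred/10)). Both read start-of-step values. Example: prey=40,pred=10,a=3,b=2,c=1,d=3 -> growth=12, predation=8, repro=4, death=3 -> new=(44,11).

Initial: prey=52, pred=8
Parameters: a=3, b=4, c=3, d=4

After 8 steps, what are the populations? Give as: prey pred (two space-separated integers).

Answer: 0 5

Derivation:
Step 1: prey: 52+15-16=51; pred: 8+12-3=17
Step 2: prey: 51+15-34=32; pred: 17+26-6=37
Step 3: prey: 32+9-47=0; pred: 37+35-14=58
Step 4: prey: 0+0-0=0; pred: 58+0-23=35
Step 5: prey: 0+0-0=0; pred: 35+0-14=21
Step 6: prey: 0+0-0=0; pred: 21+0-8=13
Step 7: prey: 0+0-0=0; pred: 13+0-5=8
Step 8: prey: 0+0-0=0; pred: 8+0-3=5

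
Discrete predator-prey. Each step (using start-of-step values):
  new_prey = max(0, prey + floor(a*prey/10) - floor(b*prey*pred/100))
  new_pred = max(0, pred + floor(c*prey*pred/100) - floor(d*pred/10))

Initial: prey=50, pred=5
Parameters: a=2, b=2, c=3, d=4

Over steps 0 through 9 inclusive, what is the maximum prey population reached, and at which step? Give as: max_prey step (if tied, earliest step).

Answer: 55 1

Derivation:
Step 1: prey: 50+10-5=55; pred: 5+7-2=10
Step 2: prey: 55+11-11=55; pred: 10+16-4=22
Step 3: prey: 55+11-24=42; pred: 22+36-8=50
Step 4: prey: 42+8-42=8; pred: 50+63-20=93
Step 5: prey: 8+1-14=0; pred: 93+22-37=78
Step 6: prey: 0+0-0=0; pred: 78+0-31=47
Step 7: prey: 0+0-0=0; pred: 47+0-18=29
Step 8: prey: 0+0-0=0; pred: 29+0-11=18
Step 9: prey: 0+0-0=0; pred: 18+0-7=11
Max prey = 55 at step 1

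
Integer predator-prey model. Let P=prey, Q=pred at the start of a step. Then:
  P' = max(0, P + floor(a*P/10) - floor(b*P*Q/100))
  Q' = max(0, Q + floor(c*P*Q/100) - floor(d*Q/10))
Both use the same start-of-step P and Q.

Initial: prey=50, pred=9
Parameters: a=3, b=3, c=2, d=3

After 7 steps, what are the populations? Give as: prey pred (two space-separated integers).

Step 1: prey: 50+15-13=52; pred: 9+9-2=16
Step 2: prey: 52+15-24=43; pred: 16+16-4=28
Step 3: prey: 43+12-36=19; pred: 28+24-8=44
Step 4: prey: 19+5-25=0; pred: 44+16-13=47
Step 5: prey: 0+0-0=0; pred: 47+0-14=33
Step 6: prey: 0+0-0=0; pred: 33+0-9=24
Step 7: prey: 0+0-0=0; pred: 24+0-7=17

Answer: 0 17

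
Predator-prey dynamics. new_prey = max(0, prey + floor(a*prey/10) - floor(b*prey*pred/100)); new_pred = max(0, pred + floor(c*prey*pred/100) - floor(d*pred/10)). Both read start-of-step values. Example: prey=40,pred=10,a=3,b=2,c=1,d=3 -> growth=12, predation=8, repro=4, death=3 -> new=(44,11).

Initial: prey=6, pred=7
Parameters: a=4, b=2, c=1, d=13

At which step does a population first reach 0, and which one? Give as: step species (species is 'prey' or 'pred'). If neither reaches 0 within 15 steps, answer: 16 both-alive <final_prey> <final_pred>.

Answer: 1 pred

Derivation:
Step 1: prey: 6+2-0=8; pred: 7+0-9=0
First extinction: pred at step 1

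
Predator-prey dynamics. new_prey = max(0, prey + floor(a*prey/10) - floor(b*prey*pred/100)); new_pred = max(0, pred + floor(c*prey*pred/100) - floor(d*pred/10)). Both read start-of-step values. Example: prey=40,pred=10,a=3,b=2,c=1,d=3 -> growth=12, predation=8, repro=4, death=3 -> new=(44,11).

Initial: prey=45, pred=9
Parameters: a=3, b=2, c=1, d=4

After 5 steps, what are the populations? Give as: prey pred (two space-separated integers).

Answer: 61 18

Derivation:
Step 1: prey: 45+13-8=50; pred: 9+4-3=10
Step 2: prey: 50+15-10=55; pred: 10+5-4=11
Step 3: prey: 55+16-12=59; pred: 11+6-4=13
Step 4: prey: 59+17-15=61; pred: 13+7-5=15
Step 5: prey: 61+18-18=61; pred: 15+9-6=18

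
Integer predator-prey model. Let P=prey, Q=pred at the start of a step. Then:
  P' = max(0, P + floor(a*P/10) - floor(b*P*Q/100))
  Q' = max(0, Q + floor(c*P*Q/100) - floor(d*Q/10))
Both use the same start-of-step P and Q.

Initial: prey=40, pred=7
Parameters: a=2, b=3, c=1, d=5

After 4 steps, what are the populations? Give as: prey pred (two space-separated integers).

Answer: 45 5

Derivation:
Step 1: prey: 40+8-8=40; pred: 7+2-3=6
Step 2: prey: 40+8-7=41; pred: 6+2-3=5
Step 3: prey: 41+8-6=43; pred: 5+2-2=5
Step 4: prey: 43+8-6=45; pred: 5+2-2=5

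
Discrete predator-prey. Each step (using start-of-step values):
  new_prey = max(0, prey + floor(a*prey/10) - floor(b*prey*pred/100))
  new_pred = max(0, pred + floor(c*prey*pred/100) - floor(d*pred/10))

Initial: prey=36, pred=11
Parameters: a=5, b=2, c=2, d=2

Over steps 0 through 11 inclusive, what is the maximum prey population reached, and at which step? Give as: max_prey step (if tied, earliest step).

Answer: 55 2

Derivation:
Step 1: prey: 36+18-7=47; pred: 11+7-2=16
Step 2: prey: 47+23-15=55; pred: 16+15-3=28
Step 3: prey: 55+27-30=52; pred: 28+30-5=53
Step 4: prey: 52+26-55=23; pred: 53+55-10=98
Step 5: prey: 23+11-45=0; pred: 98+45-19=124
Step 6: prey: 0+0-0=0; pred: 124+0-24=100
Step 7: prey: 0+0-0=0; pred: 100+0-20=80
Step 8: prey: 0+0-0=0; pred: 80+0-16=64
Step 9: prey: 0+0-0=0; pred: 64+0-12=52
Step 10: prey: 0+0-0=0; pred: 52+0-10=42
Step 11: prey: 0+0-0=0; pred: 42+0-8=34
Max prey = 55 at step 2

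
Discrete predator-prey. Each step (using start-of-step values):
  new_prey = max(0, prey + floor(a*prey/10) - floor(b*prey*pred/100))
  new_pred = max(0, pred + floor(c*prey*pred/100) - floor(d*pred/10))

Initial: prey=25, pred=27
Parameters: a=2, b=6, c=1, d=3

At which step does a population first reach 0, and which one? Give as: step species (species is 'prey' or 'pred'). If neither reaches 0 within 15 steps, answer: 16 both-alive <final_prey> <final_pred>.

Step 1: prey: 25+5-40=0; pred: 27+6-8=25
First extinction: prey at step 1

Answer: 1 prey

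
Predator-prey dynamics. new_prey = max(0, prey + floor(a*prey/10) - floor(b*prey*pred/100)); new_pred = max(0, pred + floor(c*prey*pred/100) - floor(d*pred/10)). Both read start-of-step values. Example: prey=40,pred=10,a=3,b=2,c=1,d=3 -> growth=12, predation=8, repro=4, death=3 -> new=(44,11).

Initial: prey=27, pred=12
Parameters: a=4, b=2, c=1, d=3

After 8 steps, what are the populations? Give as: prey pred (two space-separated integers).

Step 1: prey: 27+10-6=31; pred: 12+3-3=12
Step 2: prey: 31+12-7=36; pred: 12+3-3=12
Step 3: prey: 36+14-8=42; pred: 12+4-3=13
Step 4: prey: 42+16-10=48; pred: 13+5-3=15
Step 5: prey: 48+19-14=53; pred: 15+7-4=18
Step 6: prey: 53+21-19=55; pred: 18+9-5=22
Step 7: prey: 55+22-24=53; pred: 22+12-6=28
Step 8: prey: 53+21-29=45; pred: 28+14-8=34

Answer: 45 34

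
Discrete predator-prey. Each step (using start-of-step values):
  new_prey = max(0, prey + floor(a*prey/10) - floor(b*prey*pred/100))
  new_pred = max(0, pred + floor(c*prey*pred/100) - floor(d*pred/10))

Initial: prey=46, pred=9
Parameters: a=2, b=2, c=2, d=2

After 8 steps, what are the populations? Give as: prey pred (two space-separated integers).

Step 1: prey: 46+9-8=47; pred: 9+8-1=16
Step 2: prey: 47+9-15=41; pred: 16+15-3=28
Step 3: prey: 41+8-22=27; pred: 28+22-5=45
Step 4: prey: 27+5-24=8; pred: 45+24-9=60
Step 5: prey: 8+1-9=0; pred: 60+9-12=57
Step 6: prey: 0+0-0=0; pred: 57+0-11=46
Step 7: prey: 0+0-0=0; pred: 46+0-9=37
Step 8: prey: 0+0-0=0; pred: 37+0-7=30

Answer: 0 30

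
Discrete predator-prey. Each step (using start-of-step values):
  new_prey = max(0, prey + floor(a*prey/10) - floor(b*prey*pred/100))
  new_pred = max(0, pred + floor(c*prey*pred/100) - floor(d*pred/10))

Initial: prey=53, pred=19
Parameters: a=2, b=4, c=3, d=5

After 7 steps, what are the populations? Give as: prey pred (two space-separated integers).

Step 1: prey: 53+10-40=23; pred: 19+30-9=40
Step 2: prey: 23+4-36=0; pred: 40+27-20=47
Step 3: prey: 0+0-0=0; pred: 47+0-23=24
Step 4: prey: 0+0-0=0; pred: 24+0-12=12
Step 5: prey: 0+0-0=0; pred: 12+0-6=6
Step 6: prey: 0+0-0=0; pred: 6+0-3=3
Step 7: prey: 0+0-0=0; pred: 3+0-1=2

Answer: 0 2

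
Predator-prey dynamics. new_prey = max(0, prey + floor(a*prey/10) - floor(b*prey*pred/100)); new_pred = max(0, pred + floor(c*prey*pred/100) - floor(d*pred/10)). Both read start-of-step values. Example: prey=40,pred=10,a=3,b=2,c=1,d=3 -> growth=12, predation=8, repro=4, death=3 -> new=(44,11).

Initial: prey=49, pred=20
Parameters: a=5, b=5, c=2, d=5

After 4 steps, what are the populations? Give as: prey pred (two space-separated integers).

Step 1: prey: 49+24-49=24; pred: 20+19-10=29
Step 2: prey: 24+12-34=2; pred: 29+13-14=28
Step 3: prey: 2+1-2=1; pred: 28+1-14=15
Step 4: prey: 1+0-0=1; pred: 15+0-7=8

Answer: 1 8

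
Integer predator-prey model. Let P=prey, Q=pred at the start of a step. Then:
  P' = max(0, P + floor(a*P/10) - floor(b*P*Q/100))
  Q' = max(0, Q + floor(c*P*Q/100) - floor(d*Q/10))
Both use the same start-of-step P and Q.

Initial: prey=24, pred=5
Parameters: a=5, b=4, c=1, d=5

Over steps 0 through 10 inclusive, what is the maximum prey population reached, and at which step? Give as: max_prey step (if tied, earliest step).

Answer: 194 8

Derivation:
Step 1: prey: 24+12-4=32; pred: 5+1-2=4
Step 2: prey: 32+16-5=43; pred: 4+1-2=3
Step 3: prey: 43+21-5=59; pred: 3+1-1=3
Step 4: prey: 59+29-7=81; pred: 3+1-1=3
Step 5: prey: 81+40-9=112; pred: 3+2-1=4
Step 6: prey: 112+56-17=151; pred: 4+4-2=6
Step 7: prey: 151+75-36=190; pred: 6+9-3=12
Step 8: prey: 190+95-91=194; pred: 12+22-6=28
Step 9: prey: 194+97-217=74; pred: 28+54-14=68
Step 10: prey: 74+37-201=0; pred: 68+50-34=84
Max prey = 194 at step 8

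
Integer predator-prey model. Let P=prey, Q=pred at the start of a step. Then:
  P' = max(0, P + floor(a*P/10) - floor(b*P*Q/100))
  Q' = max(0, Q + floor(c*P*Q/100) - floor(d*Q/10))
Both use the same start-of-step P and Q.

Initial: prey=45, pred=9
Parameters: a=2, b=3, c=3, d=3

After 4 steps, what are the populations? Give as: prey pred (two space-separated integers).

Step 1: prey: 45+9-12=42; pred: 9+12-2=19
Step 2: prey: 42+8-23=27; pred: 19+23-5=37
Step 3: prey: 27+5-29=3; pred: 37+29-11=55
Step 4: prey: 3+0-4=0; pred: 55+4-16=43

Answer: 0 43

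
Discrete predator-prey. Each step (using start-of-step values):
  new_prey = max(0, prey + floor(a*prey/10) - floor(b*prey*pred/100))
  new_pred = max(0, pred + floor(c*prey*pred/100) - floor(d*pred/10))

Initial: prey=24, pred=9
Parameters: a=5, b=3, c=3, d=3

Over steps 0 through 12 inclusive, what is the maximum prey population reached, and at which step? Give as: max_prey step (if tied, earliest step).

Answer: 34 2

Derivation:
Step 1: prey: 24+12-6=30; pred: 9+6-2=13
Step 2: prey: 30+15-11=34; pred: 13+11-3=21
Step 3: prey: 34+17-21=30; pred: 21+21-6=36
Step 4: prey: 30+15-32=13; pred: 36+32-10=58
Step 5: prey: 13+6-22=0; pred: 58+22-17=63
Step 6: prey: 0+0-0=0; pred: 63+0-18=45
Step 7: prey: 0+0-0=0; pred: 45+0-13=32
Step 8: prey: 0+0-0=0; pred: 32+0-9=23
Step 9: prey: 0+0-0=0; pred: 23+0-6=17
Step 10: prey: 0+0-0=0; pred: 17+0-5=12
Step 11: prey: 0+0-0=0; pred: 12+0-3=9
Step 12: prey: 0+0-0=0; pred: 9+0-2=7
Max prey = 34 at step 2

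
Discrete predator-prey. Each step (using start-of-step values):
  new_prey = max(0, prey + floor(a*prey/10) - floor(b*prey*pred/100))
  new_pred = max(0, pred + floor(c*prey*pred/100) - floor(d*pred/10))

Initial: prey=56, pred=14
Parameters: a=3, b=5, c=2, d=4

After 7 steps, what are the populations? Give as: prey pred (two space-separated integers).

Step 1: prey: 56+16-39=33; pred: 14+15-5=24
Step 2: prey: 33+9-39=3; pred: 24+15-9=30
Step 3: prey: 3+0-4=0; pred: 30+1-12=19
Step 4: prey: 0+0-0=0; pred: 19+0-7=12
Step 5: prey: 0+0-0=0; pred: 12+0-4=8
Step 6: prey: 0+0-0=0; pred: 8+0-3=5
Step 7: prey: 0+0-0=0; pred: 5+0-2=3

Answer: 0 3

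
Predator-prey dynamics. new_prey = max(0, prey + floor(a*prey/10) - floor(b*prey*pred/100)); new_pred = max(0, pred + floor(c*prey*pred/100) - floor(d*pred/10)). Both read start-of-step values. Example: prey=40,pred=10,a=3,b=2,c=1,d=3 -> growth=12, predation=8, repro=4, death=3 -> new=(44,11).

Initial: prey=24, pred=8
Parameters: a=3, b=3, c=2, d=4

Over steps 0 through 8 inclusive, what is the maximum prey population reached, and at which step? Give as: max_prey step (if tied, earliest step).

Step 1: prey: 24+7-5=26; pred: 8+3-3=8
Step 2: prey: 26+7-6=27; pred: 8+4-3=9
Step 3: prey: 27+8-7=28; pred: 9+4-3=10
Step 4: prey: 28+8-8=28; pred: 10+5-4=11
Step 5: prey: 28+8-9=27; pred: 11+6-4=13
Step 6: prey: 27+8-10=25; pred: 13+7-5=15
Step 7: prey: 25+7-11=21; pred: 15+7-6=16
Step 8: prey: 21+6-10=17; pred: 16+6-6=16
Max prey = 28 at step 3

Answer: 28 3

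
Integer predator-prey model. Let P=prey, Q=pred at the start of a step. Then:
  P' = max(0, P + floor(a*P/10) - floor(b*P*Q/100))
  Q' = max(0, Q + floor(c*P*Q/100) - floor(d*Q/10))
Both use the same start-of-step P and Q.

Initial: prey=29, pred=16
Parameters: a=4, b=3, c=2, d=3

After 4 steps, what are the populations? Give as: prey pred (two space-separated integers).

Step 1: prey: 29+11-13=27; pred: 16+9-4=21
Step 2: prey: 27+10-17=20; pred: 21+11-6=26
Step 3: prey: 20+8-15=13; pred: 26+10-7=29
Step 4: prey: 13+5-11=7; pred: 29+7-8=28

Answer: 7 28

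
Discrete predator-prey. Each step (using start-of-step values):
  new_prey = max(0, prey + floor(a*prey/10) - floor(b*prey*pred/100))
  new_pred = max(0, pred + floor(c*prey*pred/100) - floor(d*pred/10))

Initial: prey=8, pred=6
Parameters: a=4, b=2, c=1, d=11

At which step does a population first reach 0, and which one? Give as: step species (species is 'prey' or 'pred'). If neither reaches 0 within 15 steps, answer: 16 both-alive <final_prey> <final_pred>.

Answer: 1 pred

Derivation:
Step 1: prey: 8+3-0=11; pred: 6+0-6=0
First extinction: pred at step 1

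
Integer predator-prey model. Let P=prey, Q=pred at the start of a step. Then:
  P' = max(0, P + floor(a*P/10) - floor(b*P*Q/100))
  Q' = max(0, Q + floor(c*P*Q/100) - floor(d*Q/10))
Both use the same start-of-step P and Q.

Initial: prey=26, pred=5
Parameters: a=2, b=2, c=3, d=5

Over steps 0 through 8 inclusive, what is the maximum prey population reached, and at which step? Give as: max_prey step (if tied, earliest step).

Step 1: prey: 26+5-2=29; pred: 5+3-2=6
Step 2: prey: 29+5-3=31; pred: 6+5-3=8
Step 3: prey: 31+6-4=33; pred: 8+7-4=11
Step 4: prey: 33+6-7=32; pred: 11+10-5=16
Step 5: prey: 32+6-10=28; pred: 16+15-8=23
Step 6: prey: 28+5-12=21; pred: 23+19-11=31
Step 7: prey: 21+4-13=12; pred: 31+19-15=35
Step 8: prey: 12+2-8=6; pred: 35+12-17=30
Max prey = 33 at step 3

Answer: 33 3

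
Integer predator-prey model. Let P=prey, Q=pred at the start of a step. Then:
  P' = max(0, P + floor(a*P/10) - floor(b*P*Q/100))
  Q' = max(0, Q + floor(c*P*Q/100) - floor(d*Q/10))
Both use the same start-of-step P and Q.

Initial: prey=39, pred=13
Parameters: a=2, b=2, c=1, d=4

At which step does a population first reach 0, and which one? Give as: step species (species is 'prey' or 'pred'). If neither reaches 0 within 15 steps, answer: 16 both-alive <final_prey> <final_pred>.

Step 1: prey: 39+7-10=36; pred: 13+5-5=13
Step 2: prey: 36+7-9=34; pred: 13+4-5=12
Step 3: prey: 34+6-8=32; pred: 12+4-4=12
Step 4: prey: 32+6-7=31; pred: 12+3-4=11
Step 5: prey: 31+6-6=31; pred: 11+3-4=10
Step 6: prey: 31+6-6=31; pred: 10+3-4=9
Step 7: prey: 31+6-5=32; pred: 9+2-3=8
Step 8: prey: 32+6-5=33; pred: 8+2-3=7
Step 9: prey: 33+6-4=35; pred: 7+2-2=7
Step 10: prey: 35+7-4=38; pred: 7+2-2=7
Step 11: prey: 38+7-5=40; pred: 7+2-2=7
Step 12: prey: 40+8-5=43; pred: 7+2-2=7
Step 13: prey: 43+8-6=45; pred: 7+3-2=8
Step 14: prey: 45+9-7=47; pred: 8+3-3=8
Step 15: prey: 47+9-7=49; pred: 8+3-3=8
No extinction within 15 steps

Answer: 16 both-alive 49 8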